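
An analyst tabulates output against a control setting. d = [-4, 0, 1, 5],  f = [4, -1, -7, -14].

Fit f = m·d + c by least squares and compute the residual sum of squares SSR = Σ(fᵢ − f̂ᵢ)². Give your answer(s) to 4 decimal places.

Entries of AᵀA: Σd·d = 42, Σd = 2, Σ1 = 4.
And Σd·f = -93, Σf = -18.
Eliminating c: 4·(row 1) − 2·(row 2) gives 164·m = 4·(-93) − 2·(-18) = -336, so m = -84/41.
Then c = ((-18) − 2·(-84/41))/4 = -285/82.
Residuals: -59/82, 203/82, -121/82, -23/82; SSR = 365/41.

SSR = 8.9024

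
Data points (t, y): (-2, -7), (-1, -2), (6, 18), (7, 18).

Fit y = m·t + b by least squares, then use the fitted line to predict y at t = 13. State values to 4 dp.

From the data, Σt·t = 90, Σt = 10, Σ1 = 4.
Moment sums: Σt·y = 250, Σy = 27.
Normal equations: [[90, 10]; [10, 4]]·[m, b]ᵀ = [250, 27]ᵀ.
Δ = 90·4 − 10² = 260.
m = (250·4 − 10·27)/260 = 73/26; b = (90·27 − 10·250)/260 = -7/26.
At t = 13: ŷ = (73/26)·(13) + (-7/26)·(1) = 471/13.

ŷ = 36.2308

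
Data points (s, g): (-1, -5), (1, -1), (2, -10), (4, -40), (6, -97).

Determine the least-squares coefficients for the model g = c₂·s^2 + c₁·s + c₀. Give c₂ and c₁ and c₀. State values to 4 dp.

Sums needed: Σs^2·s^2 = 1570, Σs^2·s = 288, Σs^2 = 58, Σs·s = 58, Σs = 12, Σ1 = 5.
For Aᵀg: Σs^2·g = -4178, Σs·g = -758, Σg = -153.
AᵀA·[c₂, c₁, c₀]ᵀ = Aᵀg becomes [[1570, 288, 58]; [288, 58, 12]; [58, 12, 5]]·[c₂, c₁, c₀]ᵀ = [-4178, -758, -153]ᵀ.
Row-reducing yields c₂ = -15028/5071, c₁ = 8713/5071, c₀ = -1759/5071.

c₂ = -2.9635, c₁ = 1.7182, c₀ = -0.3469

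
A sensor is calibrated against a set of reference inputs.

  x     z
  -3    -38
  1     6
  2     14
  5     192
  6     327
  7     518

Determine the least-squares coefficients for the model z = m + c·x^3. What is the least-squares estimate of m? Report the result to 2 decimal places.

m = 3.18

AᵀA·[m, c]ᵀ = Aᵀz reads: 6·m + 666·c = 1019;  666·m + 180724·c = 273450.
Eliminating c: 180724·(row 1) − 666·(row 2) gives 640788·m = 180724·1019 − 666·273450 = 2040056, so m = 510014/160197.
Then c = (273450 − 666·(510014/160197))/180724 = 160341/106798.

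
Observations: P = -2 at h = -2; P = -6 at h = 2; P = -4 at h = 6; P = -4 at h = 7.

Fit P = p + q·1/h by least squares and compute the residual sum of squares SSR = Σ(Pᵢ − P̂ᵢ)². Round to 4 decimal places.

Compute the Gram sums: Σ1 = 4, Σ1/h = 13/42, Σ1/h·1/h = 967/1764.
Moment sums: ΣP = -16, Σ1/h·P = -68/21.
Eliminating q: (967/1764)·(row 1) − (13/42)·(row 2) gives (411/196)·p = (967/1764)·(-16) − (13/42)·(-68/21) = -1142/147, so p = -4568/1233.
Then q = ((-68/21) − (13/42)·(-4568/1233))/(967/1764) = -1568/411.
Residuals: -250/1233, -478/1233, 140/411, 308/1233; SSR = 152/411.

SSR = 0.3698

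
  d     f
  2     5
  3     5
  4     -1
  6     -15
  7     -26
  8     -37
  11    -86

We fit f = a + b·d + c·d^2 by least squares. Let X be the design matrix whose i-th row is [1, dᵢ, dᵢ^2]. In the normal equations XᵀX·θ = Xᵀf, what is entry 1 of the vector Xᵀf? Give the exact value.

-155

Entry 1 ↔ basis 1, so (Xᵀf)_{1} = Σᵢ fᵢ = (1)·(5) + (1)·(5) + (1)·(-1) + (1)·(-15) + (1)·(-26) + (1)·(-37) + (1)·(-86) = -155.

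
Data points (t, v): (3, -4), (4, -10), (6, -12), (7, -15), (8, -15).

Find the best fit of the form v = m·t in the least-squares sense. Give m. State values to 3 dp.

m = -2.006

Setting ∂/∂m … = 0 gives: 174·m = -349.
Hence m = -349 / 174 ≈ -2.00575.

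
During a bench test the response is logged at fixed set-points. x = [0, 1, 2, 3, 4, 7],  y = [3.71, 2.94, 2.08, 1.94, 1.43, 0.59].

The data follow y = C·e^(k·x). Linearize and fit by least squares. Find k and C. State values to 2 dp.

With ln yᵢ as the transformed response and xᵢ as the regressor:
Sums: Σx = 17.0000, Σ(x)² = 79.0000, Σln y = 3.6145, Σx·ln y = 2.2685.
Normal system: [[79.0000, 17.0000]; [17.0000, 6]]·[k, ln C]ᵀ = [2.2685, 3.6145]ᵀ.
Solving (det = 185.0000): k = -0.25857, ln C = 1.33505, so C = exp(1.33505) = 3.80019.

k = -0.26, C = 3.80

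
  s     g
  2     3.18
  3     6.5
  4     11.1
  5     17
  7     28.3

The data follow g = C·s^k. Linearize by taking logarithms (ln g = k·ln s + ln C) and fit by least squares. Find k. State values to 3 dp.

k = 1.767

Let Y = ln g. Fitting Y = k·ln s + ln C by least squares:
Σln s = 6.7334, Σ(ln s)² = 9.9861, Σln g = 11.6117, Σln s·ln g = 17.2598.
Equations: 9.9861·k + 6.7334·ln C = 17.2598;  6.7334·k + 5·ln C = 11.6117.
Solving (det = 4.5917): k = 1.76684, ln C = -0.05703.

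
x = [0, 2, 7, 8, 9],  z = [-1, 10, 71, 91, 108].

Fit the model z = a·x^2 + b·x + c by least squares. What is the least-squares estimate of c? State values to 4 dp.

c = -1.2319

Sums needed: Σx^2·x^2 = 13074, Σx^2·x = 1592, Σx^2 = 198, Σx·x = 198, Σx = 26, Σ1 = 5.
And Σx^2·z = 18091, Σx·z = 2217, Σz = 279.
Solving the 3×3 system (Gaussian elimination) gives a = 28411/30878, b = 122299/30878, c = -19019/15439.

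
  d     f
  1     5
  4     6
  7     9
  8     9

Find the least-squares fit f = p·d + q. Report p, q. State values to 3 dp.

p = 0.633, q = 4.083

With design matrix X, XᵀX = [[130, 20]; [20, 4]] and Xᵀf = [164, 29]ᵀ.
Eliminating q: 4·(row 1) − 20·(row 2) gives 120·p = 4·164 − 20·29 = 76, so p = 19/30.
Then q = (29 − 20·(19/30))/4 = 49/12.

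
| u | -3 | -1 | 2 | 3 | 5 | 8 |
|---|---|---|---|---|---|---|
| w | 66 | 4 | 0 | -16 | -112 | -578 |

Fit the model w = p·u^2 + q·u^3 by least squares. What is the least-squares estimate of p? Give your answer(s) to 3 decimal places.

Sums needed: Σu^2·u^2 = 4900, Σu^2·u^3 = 35924, Σu^3·u^3 = 279292.
Right-hand side: Σu^2·w = -39338, Σu^3·w = -312154.
Normal equations: [[4900, 35924]; [35924, 279292]]·[p, q]ᵀ = [-39338, -312154]ᵀ.
Determinant 4900·279292 − 35924² = 77997024.
p = ((-39338)·279292 − 35924·(-312154))/77997024 = 4729825/1624938; q = (4900·(-312154) − 35924·(-39338))/77997024 = -173179/116067.

p = 2.911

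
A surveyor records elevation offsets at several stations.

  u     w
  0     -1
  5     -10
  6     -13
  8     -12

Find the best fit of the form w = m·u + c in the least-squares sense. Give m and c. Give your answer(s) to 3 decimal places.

m = -1.525, c = -1.755

Compute the Gram sums: Σu·u = 125, Σu = 19, Σ1 = 4.
Right-hand side: Σu·w = -224, Σw = -36.
Eliminating c: 4·(row 1) − 19·(row 2) gives 139·m = 4·(-224) − 19·(-36) = -212, so m = -212/139.
Then c = ((-36) − 19·(-212/139))/4 = -244/139.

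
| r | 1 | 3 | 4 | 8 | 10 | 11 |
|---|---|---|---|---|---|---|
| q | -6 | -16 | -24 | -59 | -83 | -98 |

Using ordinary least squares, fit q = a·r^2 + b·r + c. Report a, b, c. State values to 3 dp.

a = -0.503, b = -3.081, c = -2.621

Sums needed: Σr^2·r^2 = 29075, Σr^2·r = 2935, Σr^2 = 311, Σr·r = 311, Σr = 37, Σ1 = 6.
And Σr^2·q = -24468, Σr·q = -2530, Σq = -286.
So MᵀM·[a, b, c]ᵀ = Mᵀq: [[29075, 2935, 311]; [2935, 311, 37]; [311, 37, 6]]·[a, b, c]ᵀ = [-24468, -2530, -286]ᵀ.
Solving the 3×3 system (Gaussian elimination) gives a = -57985/115392, b = -355513/115392, c = -50411/19232.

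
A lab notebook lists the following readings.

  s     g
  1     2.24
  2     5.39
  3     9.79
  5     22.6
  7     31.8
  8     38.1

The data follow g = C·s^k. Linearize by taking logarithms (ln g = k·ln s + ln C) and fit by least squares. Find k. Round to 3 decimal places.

k = 1.389

With ln gᵢ as the transformed response and ln sᵢ as the regressor:
Σln s = 7.4265, Σ(ln s)² = 12.3883, Σln g = 14.9900, Σln s·ln g = 22.9935.
Equations: 12.3883·k + 7.4265·ln C = 22.9935;  7.4265·k + 6·ln C = 14.9900.
Δ = 12.3883·6 − (7.4265)² = 19.1764; k = (22.9935·6 − 7.4265·14.9900)/19.1764 = 1.38906, ln C = (12.3883·14.9900 − 7.4265·22.9935)/19.1764 = 0.77901.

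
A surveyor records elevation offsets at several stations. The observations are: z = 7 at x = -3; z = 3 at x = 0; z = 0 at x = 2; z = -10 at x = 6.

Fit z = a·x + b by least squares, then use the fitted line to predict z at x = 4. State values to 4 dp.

ẑ = -5.2105

Sums needed: Σx·x = 49, Σx = 5, Σ1 = 4.
Moment sums: Σx·z = -81, Σz = 0.
Normal equations: [[49, 5]; [5, 4]]·[a, b]ᵀ = [-81, 0]ᵀ.
Δ = 49·4 − 5² = 171.
a = ((-81)·4 − 5·0)/171 = -36/19; b = (49·0 − 5·(-81))/171 = 45/19.
At x = 4: ẑ = (-36/19)·(4) + (45/19)·(1) = -99/19.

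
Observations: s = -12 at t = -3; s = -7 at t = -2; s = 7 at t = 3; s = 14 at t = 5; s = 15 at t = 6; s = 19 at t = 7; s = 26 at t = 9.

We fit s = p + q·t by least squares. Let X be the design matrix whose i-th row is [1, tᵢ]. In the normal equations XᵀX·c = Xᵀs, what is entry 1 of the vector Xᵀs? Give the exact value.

Entry 1 ↔ basis 1, so (Xᵀs)_{1} = Σᵢ sᵢ = (1)·(-12) + (1)·(-7) + (1)·(7) + (1)·(14) + (1)·(15) + (1)·(19) + (1)·(26) = 62.

62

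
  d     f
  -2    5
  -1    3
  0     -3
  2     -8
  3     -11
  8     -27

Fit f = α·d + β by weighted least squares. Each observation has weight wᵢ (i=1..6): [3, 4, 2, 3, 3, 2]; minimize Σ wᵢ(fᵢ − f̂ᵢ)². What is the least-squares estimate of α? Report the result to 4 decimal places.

With design matrix A, AᵀWA = [[183, 21]; [21, 17]] and AᵀWf = [-621, -90]ᵀ.
Eliminating β: 17·(row 1) − 21·(row 2) gives 2670·α = 17·(-621) − 21·(-90) = -8667, so α = -2889/890.
Then β = ((-90) − 21·(-2889/890))/17 = -1143/890.

α = -3.2461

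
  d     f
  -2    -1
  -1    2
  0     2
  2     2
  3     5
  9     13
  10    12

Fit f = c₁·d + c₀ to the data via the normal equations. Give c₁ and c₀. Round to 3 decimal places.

Setting ∂/∂c₁ … = 0 gives: 199·c₁ + 21·c₀ = 256;  21·c₁ + 7·c₀ = 35.
Determinant 199·7 − 21² = 952.
c₁ = (256·7 − 21·35)/952 = 151/136; c₀ = (199·35 − 21·256)/952 = 227/136.

c₁ = 1.110, c₀ = 1.669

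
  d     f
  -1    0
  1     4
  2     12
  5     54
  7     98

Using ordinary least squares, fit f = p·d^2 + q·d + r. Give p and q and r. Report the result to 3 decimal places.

With design matrix M, MᵀM = [[3044, 476, 80]; [476, 80, 14]; [80, 14, 5]] and Mᵀf = [6204, 984, 168]ᵀ.
Inverting the 3×3 Gram matrix, [p, q, r]ᵀ = [487/294, 33/14, 73/147]ᵀ.

p = 1.656, q = 2.357, r = 0.497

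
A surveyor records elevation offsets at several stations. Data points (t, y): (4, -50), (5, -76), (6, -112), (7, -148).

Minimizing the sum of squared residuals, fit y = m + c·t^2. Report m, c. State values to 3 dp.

Compute the Gram sums: Σ1 = 4, Σt^2 = 126, Σt^2·t^2 = 4578.
And Σy = -386, Σt^2·y = -13984.
AᵀA·[m, c]ᵀ = Aᵀy becomes [[4, 126]; [126, 4578]]·[m, c]ᵀ = [-386, -13984]ᵀ.
Δ = 4·4578 − 126² = 2436.
m = ((-386)·4578 − 126·(-13984))/2436 = -61/29; c = (4·(-13984) − 126·(-386))/2436 = -1825/609.

m = -2.103, c = -2.997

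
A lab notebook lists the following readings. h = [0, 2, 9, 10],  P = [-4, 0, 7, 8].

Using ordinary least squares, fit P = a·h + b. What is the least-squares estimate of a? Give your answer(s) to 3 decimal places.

The normal system MᵀM·[a, b]ᵀ = MᵀP is [[185, 21]; [21, 4]]·[a, b]ᵀ = [143, 11]ᵀ.
det = 185·4 − 21² = 299.
a = (143·4 − 21·11)/299 = 341/299; b = (185·11 − 21·143)/299 = -968/299.

a = 1.140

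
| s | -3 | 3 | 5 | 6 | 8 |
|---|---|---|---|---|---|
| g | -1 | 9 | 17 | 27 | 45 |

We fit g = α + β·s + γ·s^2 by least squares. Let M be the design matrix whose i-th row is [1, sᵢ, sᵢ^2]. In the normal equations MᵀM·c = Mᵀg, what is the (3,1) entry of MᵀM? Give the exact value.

143

Row 3 ↔ basis s^2, column 1 ↔ basis 1, so (MᵀM)_{3,1} = Σᵢ s^2 = (9)·(1) + (9)·(1) + (25)·(1) + (36)·(1) + (64)·(1) = 143.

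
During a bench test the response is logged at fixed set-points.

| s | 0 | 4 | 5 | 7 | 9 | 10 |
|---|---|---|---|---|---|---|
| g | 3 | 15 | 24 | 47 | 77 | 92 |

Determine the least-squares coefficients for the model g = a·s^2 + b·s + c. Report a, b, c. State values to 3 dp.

MᵀM·[a, b, c]ᵀ = Mᵀg reads: 19843·a + 2261·b + 271·c = 18580;  2261·a + 271·b + 35·c = 2122;  271·a + 35·b + 6·c = 258.
(Σs^2·s^2 = 19843, Σs^2·s = 2261, Σs^2 = 271, Σs·s = 271, Σs = 35, Σ1 = 6, Σs^2·g = 18580, Σs·g = 2122, Σg = 258.)
Row-reducing yields a = 129875/136488, b = -5609/12408, c = 60479/22748.

a = 0.952, b = -0.452, c = 2.659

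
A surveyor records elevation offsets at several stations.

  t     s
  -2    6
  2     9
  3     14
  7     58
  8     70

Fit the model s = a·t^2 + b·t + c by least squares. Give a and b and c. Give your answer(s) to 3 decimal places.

The normal system AᵀA·[a, b, c]ᵀ = Aᵀs is [[6610, 882, 130]; [882, 130, 18]; [130, 18, 5]]·[a, b, c]ᵀ = [7508, 1014, 157]ᵀ.
Solving the 3×3 system (Gaussian elimination) gives a = 9393/9800, b = 1563/1960, c = 4421/1225.

a = 0.958, b = 0.797, c = 3.609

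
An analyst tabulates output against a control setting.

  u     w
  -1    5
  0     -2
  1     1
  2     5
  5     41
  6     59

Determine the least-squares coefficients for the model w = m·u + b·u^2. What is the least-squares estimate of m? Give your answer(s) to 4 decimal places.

Normal-equation sums: Σu·u = 67, Σu·u^2 = 349, Σu^2·u^2 = 1939.
Right-hand side: Σu·w = 565, Σu^2·w = 3175.
Normal equations: [[67, 349]; [349, 1939]]·[m, b]ᵀ = [565, 3175]ᵀ.
Eliminating b: 1939·(row 1) − 349·(row 2) gives 8112·m = 1939·565 − 349·3175 = -12540, so m = -1045/676.
Then b = (3175 − 349·(-1045/676))/1939 = 1295/676.

m = -1.5459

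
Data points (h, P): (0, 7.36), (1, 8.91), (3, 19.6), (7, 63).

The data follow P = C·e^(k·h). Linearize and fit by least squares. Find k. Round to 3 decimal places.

Taking logs, ln P = k·h + ln C, so regress ln P on h.
AᵀA = [[59.0000, 11.0000]; [11.0000, 4]], rhs = [40.1157, 11.3019]ᵀ  (here Σh = 11.0000, Σ(h)² = 59.0000, Σln P = 11.3019, Σh·ln P = 40.1157).
Solving (det = 115.0000): k = 0.31428, ln C = 1.96121.

k = 0.314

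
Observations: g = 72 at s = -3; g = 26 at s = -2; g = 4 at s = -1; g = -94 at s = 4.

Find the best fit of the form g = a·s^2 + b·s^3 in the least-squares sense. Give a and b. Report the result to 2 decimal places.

a = 2.10, b = -1.99

Forming XᵀX = [[354, 748]; [748, 4890]] and Xᵀg = [-748, -8172]ᵀ gives XᵀX·[a, b]ᵀ = Xᵀg.
det = 354·4890 − 748² = 1171556.
a = ((-748)·4890 − 748·(-8172))/1171556 = 613734/292889; b = (354·(-8172) − 748·(-748))/1171556 = -583346/292889.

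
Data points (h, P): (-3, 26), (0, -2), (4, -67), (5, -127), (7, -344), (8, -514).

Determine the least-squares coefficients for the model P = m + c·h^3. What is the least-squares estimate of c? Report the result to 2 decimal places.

The normal equations are: 6·m + 1017·c = -1028;  1017·m + 400243·c = -402025.
(Σ1 = 6, Σh^3 = 1017, Σh^3·h^3 = 400243, ΣP = -1028, Σh^3·P = -402025.)
det = 6·400243 − 1017² = 1367169.
m = ((-1028)·400243 − 1017·(-402025))/1367169 = -2590379/1367169; c = (6·(-402025) − 1017·(-1028))/1367169 = -455558/455723.

c = -1.00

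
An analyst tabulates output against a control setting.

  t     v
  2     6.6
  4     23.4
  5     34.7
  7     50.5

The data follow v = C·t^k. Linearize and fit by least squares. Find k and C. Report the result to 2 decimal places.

Taking logs, ln v = k·ln t + ln C, so regress ln v on ln t.
Over the data: Σln t = 5.6348, Σ(ln t)² = 8.7791, Σln v = 12.5085, Σln t·ln v = 19.0187.
Normal system: [[8.7791, 5.6348]; [5.6348, 4]]·[k, ln C]ᵀ = [19.0187, 12.5085]ᵀ.
Slope k = (n·Σln t·ln v − Σln t·Σln v)/(n·Σ(ln t)² − (Σln t)²) = (4·19.0187 − 5.6348·12.5085)/3.3656 = 1.66148; ln C = (Σln v − k·Σln t)/n = 0.78660, so C = exp(0.78660) = 2.19593.

k = 1.66, C = 2.20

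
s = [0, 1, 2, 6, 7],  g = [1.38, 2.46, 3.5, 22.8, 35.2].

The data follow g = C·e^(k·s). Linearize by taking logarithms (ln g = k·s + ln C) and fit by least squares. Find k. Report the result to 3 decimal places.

k = 0.458

Taking logs, ln g = k·s + ln C, so regress ln g on s.
XᵀX = [[90.0000, 16.0000]; [16.0000, 5]], rhs = [47.0936, 9.1628]ᵀ  (here Σs = 16.0000, Σ(s)² = 90.0000, Σln g = 9.1628, Σs·ln g = 47.0936).
Slope k = (n·Σs·ln g − Σs·Σln g)/(n·Σ(s)² − (Σs)²) = (5·47.0936 − 16.0000·9.1628)/194.0000 = 0.45806; ln C = (Σln g − k·Σs)/n = 0.36678.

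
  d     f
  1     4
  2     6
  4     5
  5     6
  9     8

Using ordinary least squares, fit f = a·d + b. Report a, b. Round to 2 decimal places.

a = 0.42, b = 4.05

The normal system MᵀM·[a, b]ᵀ = Mᵀf is [[127, 21]; [21, 5]]·[a, b]ᵀ = [138, 29]ᵀ.
Determinant 127·5 − 21² = 194.
a = (138·5 − 21·29)/194 = 81/194; b = (127·29 − 21·138)/194 = 785/194.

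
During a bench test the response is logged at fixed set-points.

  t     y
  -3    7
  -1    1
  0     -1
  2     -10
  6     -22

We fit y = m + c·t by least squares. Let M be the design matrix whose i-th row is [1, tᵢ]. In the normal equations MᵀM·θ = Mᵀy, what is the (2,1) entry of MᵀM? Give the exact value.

4

Row 2 ↔ basis t, column 1 ↔ basis 1, so (MᵀM)_{2,1} = Σᵢ t = (-3)·(1) + (-1)·(1) + (0)·(1) + (2)·(1) + (6)·(1) = 4.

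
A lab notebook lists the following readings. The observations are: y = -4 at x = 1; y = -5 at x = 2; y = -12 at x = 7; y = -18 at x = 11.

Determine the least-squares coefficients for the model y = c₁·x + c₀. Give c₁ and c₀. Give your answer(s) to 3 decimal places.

c₁ = -1.409, c₀ = -2.351

The normal system MᵀM·[c₁, c₀]ᵀ = Mᵀy is [[175, 21]; [21, 4]]·[c₁, c₀]ᵀ = [-296, -39]ᵀ.
Eliminating c₀: 4·(row 1) − 21·(row 2) gives 259·c₁ = 4·(-296) − 21·(-39) = -365, so c₁ = -365/259.
Then c₀ = ((-39) − 21·(-365/259))/4 = -87/37.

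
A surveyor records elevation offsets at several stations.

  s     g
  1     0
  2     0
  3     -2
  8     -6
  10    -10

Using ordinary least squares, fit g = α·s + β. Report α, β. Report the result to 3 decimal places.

α = -1.076, β = 1.567

MᵀM·[α, β]ᵀ = Mᵀg reads: 178·α + 24·β = -154;  24·α + 5·β = -18.
(Σs·s = 178, Σs = 24, Σ1 = 5, Σs·g = -154, Σg = -18.)
Determinant 178·5 − 24² = 314.
α = ((-154)·5 − 24·(-18))/314 = -169/157; β = (178·(-18) − 24·(-154))/314 = 246/157.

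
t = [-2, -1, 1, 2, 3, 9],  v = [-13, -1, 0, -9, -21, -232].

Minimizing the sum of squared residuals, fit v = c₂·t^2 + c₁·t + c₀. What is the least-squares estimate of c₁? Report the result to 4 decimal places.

Forming MᵀM = [[6676, 756, 100]; [756, 100, 12]; [100, 12, 6]] and Mᵀv = [-19070, -2142, -276]ᵀ gives MᵀM·[c₂, c₁, c₀]ᵀ = Mᵀv.
Solving the 3×3 system (Gaussian elimination) gives c₂ = -2022/671, c₁ = 1509/1342, c₀ = 1325/671.

c₁ = 1.1244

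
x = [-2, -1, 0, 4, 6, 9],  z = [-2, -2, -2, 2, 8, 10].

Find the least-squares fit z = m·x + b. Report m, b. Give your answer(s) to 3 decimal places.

m = 1.203, b = -0.874

Forming AᵀA = [[138, 16]; [16, 6]] and Aᵀz = [152, 14]ᵀ gives AᵀA·[m, b]ᵀ = Aᵀz.
Eliminating b: 6·(row 1) − 16·(row 2) gives 572·m = 6·152 − 16·14 = 688, so m = 172/143.
Then b = (14 − 16·(172/143))/6 = -125/143.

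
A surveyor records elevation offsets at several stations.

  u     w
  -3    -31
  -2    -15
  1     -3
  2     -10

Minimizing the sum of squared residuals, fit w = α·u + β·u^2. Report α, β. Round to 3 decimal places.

Normal-equation sums: Σu·u = 18, Σu·u^2 = -26, Σu^2·u^2 = 114.
Moment sums: Σu·w = 100, Σu^2·w = -382.
Normal equations: [[18, -26]; [-26, 114]]·[α, β]ᵀ = [100, -382]ᵀ.
det = 18·114 − (-26)² = 1376.
α = (100·114 − (-26)·(-382))/1376 = 367/344; β = (18·(-382) − (-26)·100)/1376 = -1069/344.

α = 1.067, β = -3.108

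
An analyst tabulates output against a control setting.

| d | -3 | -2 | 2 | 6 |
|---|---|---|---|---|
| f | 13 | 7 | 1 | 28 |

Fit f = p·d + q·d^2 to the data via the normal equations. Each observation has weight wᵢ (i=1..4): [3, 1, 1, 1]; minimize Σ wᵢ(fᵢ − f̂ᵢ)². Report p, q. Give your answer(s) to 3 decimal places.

p = -1.356, q = 1.002

The normal equations are: 71·p + 135·q = 39;  135·p + 1571·q = 1391.
Δ = 71·1571 − 135² = 93316.
p = (39·1571 − 135·1391)/93316 = -31629/23329; q = (71·1391 − 135·39)/93316 = 23374/23329.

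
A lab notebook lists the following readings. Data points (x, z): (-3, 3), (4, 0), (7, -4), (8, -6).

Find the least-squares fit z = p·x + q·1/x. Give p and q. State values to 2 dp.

p = -0.66, q = 1.52

Normal-equation sums: Σx·x = 138, Σx·1/x = 4, Σ1/x·1/x = 5917/28224.
And Σx·z = -85, Σ1/x·z = -65/28.
AᵀA·[p, q]ᵀ = Aᵀz becomes [[138, 4]; [4, 5917/28224]]·[p, q]ᵀ = [-85, -65/28]ᵀ.
Eliminating q: (5917/28224)·(row 1) − 4·(row 2) gives (60827/4704)·p = (5917/28224)·(-85) − 4·(-65/28) = -240865/28224, so p = -240865/364962.
Then q = ((-65/28) − 4·(-240865/364962))/(5917/28224) = 92400/60827.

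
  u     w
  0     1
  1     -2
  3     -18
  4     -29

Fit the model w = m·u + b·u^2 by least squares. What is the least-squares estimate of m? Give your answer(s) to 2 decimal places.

m = -1.11

Sums needed: Σu·u = 26, Σu·u^2 = 92, Σu^2·u^2 = 338.
And Σu·w = -172, Σu^2·w = -628.
Determinant 26·338 − 92² = 324.
m = ((-172)·338 − 92·(-628))/324 = -10/9; b = (26·(-628) − 92·(-172))/324 = -14/9.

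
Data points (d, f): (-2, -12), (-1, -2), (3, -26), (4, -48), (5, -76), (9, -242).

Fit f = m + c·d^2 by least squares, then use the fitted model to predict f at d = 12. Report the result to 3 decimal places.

Normal-equation sums: Σ1 = 6, Σd^2 = 136, Σd^2·d^2 = 7540.
Right-hand side: Σf = -406, Σd^2·f = -22554.
Normal equations: [[6, 136]; [136, 7540]]·[m, c]ᵀ = [-406, -22554]ᵀ.
Eliminating c: 7540·(row 1) − 136·(row 2) gives 26744·m = 7540·(-406) − 136·(-22554) = 6104, so m = 763/3343.
Then c = ((-22554) − 136·(763/3343))/7540 = -20027/6686.
At d = 12: f̂ = (763/3343)·(1) + (-20027/6686)·(144) = -1441181/3343.

f̂ = -431.104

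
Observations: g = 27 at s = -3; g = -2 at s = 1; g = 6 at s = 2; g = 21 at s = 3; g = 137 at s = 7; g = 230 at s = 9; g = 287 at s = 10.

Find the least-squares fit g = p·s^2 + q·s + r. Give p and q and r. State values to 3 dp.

p = 3.010, q = -1.072, r = -3.480

Entries of AᵀA: Σs^2·s^2 = 19141, Σs^2·s = 2081, Σs^2 = 253, Σs·s = 253, Σs = 29, Σ1 = 7.
For Aᵀg: Σs^2·g = 54497, Σs·g = 5891, Σg = 706.
AᵀA·[p, q, r]ᵀ = Aᵀg becomes [[19141, 2081, 253]; [2081, 253, 29]; [253, 29, 7]]·[p, q, r]ᵀ = [54497, 5891, 706]ᵀ.
Inverting the 3×3 Gram matrix, [p, q, r]ᵀ = [22943/7623, -81737/76230, -265291/76230]ᵀ.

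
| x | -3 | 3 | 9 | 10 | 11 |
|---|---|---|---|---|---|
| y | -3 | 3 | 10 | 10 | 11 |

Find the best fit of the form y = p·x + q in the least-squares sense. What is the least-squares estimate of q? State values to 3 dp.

q = 0.071

With design matrix A, AᵀA = [[320, 30]; [30, 5]] and Aᵀy = [329, 31]ᵀ.
Determinant 320·5 − 30² = 700.
p = (329·5 − 30·31)/700 = 143/140; q = (320·31 − 30·329)/700 = 1/14.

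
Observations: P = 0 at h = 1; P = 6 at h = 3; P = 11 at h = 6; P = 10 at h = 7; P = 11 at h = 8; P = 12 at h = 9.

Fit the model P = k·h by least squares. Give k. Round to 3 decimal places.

Normal-equation sums: Σh·h = 240.
Right-hand side: Σh·P = 350.
Hence k = 350 / 240 ≈ 1.45833.

k = 1.458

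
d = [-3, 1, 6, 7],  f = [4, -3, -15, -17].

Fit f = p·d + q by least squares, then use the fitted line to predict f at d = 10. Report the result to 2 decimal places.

From the data, Σd·d = 95, Σd = 11, Σ1 = 4.
For Aᵀf: Σd·f = -224, Σf = -31.
Normal equations: [[95, 11]; [11, 4]]·[p, q]ᵀ = [-224, -31]ᵀ.
Eliminating q: 4·(row 1) − 11·(row 2) gives 259·p = 4·(-224) − 11·(-31) = -555, so p = -15/7.
Then q = ((-31) − 11·(-15/7))/4 = -13/7.
At d = 10: f̂ = (-15/7)·(10) + (-13/7)·(1) = -163/7.

f̂ = -23.29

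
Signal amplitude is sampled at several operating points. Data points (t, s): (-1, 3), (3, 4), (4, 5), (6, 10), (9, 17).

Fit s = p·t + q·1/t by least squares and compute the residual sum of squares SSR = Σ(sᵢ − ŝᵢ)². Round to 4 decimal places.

SSR = 2.1920

Forming XᵀX = [[143, 5]; [5, 1573/1296]] and Xᵀs = [242, 113/36]ᵀ gives XᵀX·[p, q]ᵀ = Xᵀs.
Δ = 143·(1573/1296) − 5² = 192539/1296.
p = (242·(1573/1296) − 5·(113/36))/(192539/1296) = 360326/192539; q = (143·(113/36) − 5·242)/(192539/1296) = -986436/192539.
Residuals: -48493/192539, 17990/192539, -232000/192539, -72160/192539, 139833/192539; SSR = 422042/192539.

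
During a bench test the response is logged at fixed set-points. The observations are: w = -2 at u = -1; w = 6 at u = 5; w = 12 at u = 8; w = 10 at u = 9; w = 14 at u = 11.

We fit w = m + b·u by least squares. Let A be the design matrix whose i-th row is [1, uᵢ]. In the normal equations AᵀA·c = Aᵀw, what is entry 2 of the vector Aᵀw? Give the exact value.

372

Entry 2 ↔ basis u, so (Aᵀw)_{2} = Σᵢ (u)·wᵢ = (-1)·(-2) + (5)·(6) + (8)·(12) + (9)·(10) + (11)·(14) = 372.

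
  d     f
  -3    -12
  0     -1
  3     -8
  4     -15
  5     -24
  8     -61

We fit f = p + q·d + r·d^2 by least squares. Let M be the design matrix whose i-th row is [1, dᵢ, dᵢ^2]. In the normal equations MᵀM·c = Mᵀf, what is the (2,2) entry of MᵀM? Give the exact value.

Row 2 ↔ basis d, column 2 ↔ basis d, so (MᵀM)_{2,2} = Σᵢ (d)·(d) = (-3)·(-3) + (0)·(0) + (3)·(3) + (4)·(4) + (5)·(5) + (8)·(8) = 123.

123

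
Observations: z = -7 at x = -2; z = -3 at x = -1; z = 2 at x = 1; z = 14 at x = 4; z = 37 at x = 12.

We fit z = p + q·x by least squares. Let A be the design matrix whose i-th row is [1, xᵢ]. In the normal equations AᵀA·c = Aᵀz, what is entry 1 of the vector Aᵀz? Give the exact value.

Entry 1 ↔ basis 1, so (Aᵀz)_{1} = Σᵢ zᵢ = (1)·(-7) + (1)·(-3) + (1)·(2) + (1)·(14) + (1)·(37) = 43.

43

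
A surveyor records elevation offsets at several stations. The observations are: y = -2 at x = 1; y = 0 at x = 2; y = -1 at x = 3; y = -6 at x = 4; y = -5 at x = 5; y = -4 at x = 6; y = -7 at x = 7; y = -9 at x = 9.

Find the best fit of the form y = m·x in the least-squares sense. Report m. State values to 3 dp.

Setting ∂/∂m … = 0 gives: 221·m = -208.
(Σx·x = 221, Σx·y = -208.)
Hence m = -208 / 221 ≈ -0.941176.

m = -0.941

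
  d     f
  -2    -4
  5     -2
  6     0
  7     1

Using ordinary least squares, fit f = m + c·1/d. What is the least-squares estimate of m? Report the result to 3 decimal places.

Forming XᵀX = [[4, 1/105]; [1/105, 7457/22050]] and Xᵀf = [-5, 61/35]ᵀ gives XᵀX·[m, c]ᵀ = Xᵀf.
Eliminating c: (7457/22050)·(row 1) − (1/105)·(row 2) gives (1657/1225)·m = (7457/22050)·(-5) − (1/105)·(61/35) = -37651/22050, so m = -37651/29826.
Then c = ((61/35) − (1/105)·(-37651/29826))/(7457/22050) = 25795/4971.

m = -1.262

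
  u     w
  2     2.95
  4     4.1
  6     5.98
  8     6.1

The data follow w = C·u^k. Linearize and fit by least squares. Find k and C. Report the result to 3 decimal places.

With ln wᵢ as the transformed response and ln uᵢ as the regressor:
Σln u = 5.9506, Σ(ln u)² = 9.9367, Σln w = 6.0895, Σln u·ln w = 9.6705.
Equations: 9.9367·k + 5.9506·ln C = 9.6705;  5.9506·k + 4·ln C = 6.0895.
Slope k = (n·Σln u·ln w − Σln u·Σln w)/(n·Σ(ln u)² − (Σln u)²) = (4·9.6705 − 5.9506·6.0895)/4.3368 = 0.56394; ln C = (Σln w − k·Σln u)/n = 0.68342, so C = exp(0.68342) = 1.98064.

k = 0.564, C = 1.981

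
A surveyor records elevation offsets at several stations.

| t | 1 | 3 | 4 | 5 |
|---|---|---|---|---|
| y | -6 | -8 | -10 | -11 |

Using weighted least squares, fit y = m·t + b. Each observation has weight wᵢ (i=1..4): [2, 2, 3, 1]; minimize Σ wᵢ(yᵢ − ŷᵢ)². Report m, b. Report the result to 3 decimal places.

m = -1.303, b = -4.555

From the data, Σwᵢ·t·t = 93, Σwᵢ·t = 25, Σwᵢ·1 = 8.
Right-hand side: Σwᵢ·t·y = -235, Σwᵢ·y = -69.
So XᵀWX·[m, b]ᵀ = XᵀWy: [[93, 25]; [25, 8]]·[m, b]ᵀ = [-235, -69]ᵀ.
Eliminating b: 8·(row 1) − 25·(row 2) gives 119·m = 8·(-235) − 25·(-69) = -155, so m = -155/119.
Then b = ((-69) − 25·(-155/119))/8 = -542/119.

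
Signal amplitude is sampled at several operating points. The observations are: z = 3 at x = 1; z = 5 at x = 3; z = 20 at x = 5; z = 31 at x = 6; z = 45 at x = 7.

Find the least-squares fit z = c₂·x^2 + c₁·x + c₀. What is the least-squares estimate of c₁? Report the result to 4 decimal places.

Setting ∂/∂c₂ … = 0 gives: 4404·c₂ + 712·c₁ + 120·c₀ = 3869;  712·c₂ + 120·c₁ + 22·c₀ = 619;  120·c₂ + 22·c₁ + 5·c₀ = 104.
Solving the 3×3 system (Gaussian elimination) gives c₂ = 385/268, c₁ = -1189/268, c₀ = 783/134.

c₁ = -4.4366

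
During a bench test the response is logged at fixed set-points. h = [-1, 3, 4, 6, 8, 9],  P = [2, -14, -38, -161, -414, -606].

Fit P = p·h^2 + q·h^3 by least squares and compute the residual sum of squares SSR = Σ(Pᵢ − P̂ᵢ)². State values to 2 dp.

SSR = 3.03

Compute the Gram sums: Σh^2·h^2 = 12291, Σh^2·h^3 = 100859, Σh^3·h^3 = 845067.
Right-hand side: Σh^2·P = -82110, Σh^3·P = -691330.
So XᵀX·[p, q]ᵀ = XᵀP: [[12291, 100859]; [100859, 845067]]·[p, q]ᵀ = [-82110, -691330]ᵀ.
Δ = 12291·845067 − 100859² = 214180616.
p = ((-82110)·845067 − 100859·(-691330))/214180616 = 84600275/53545154; q = (12291·(-691330) − 100859·(-82110))/214180616 = -53901135/53545154.
Residuals: -15705551/26772577, -20023/19247, 30676194/26772577, -624593/1409083, 7634882/26772577, -3529092/26772577; SSR = 81240019/26772577.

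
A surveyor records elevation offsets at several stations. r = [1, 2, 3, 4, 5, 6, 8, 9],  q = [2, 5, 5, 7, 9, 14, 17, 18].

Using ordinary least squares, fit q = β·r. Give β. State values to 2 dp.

The normal equations are: 236·β = 482.
(Σr·r = 236, Σr·q = 482.)
β = 482/236 = 2.04237.

β = 2.04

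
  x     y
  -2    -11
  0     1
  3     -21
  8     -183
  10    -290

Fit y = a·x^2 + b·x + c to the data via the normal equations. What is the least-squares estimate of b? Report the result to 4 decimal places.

Normal-equation sums: Σx^2·x^2 = 14193, Σx^2·x = 1531, Σx^2 = 177, Σx·x = 177, Σx = 19, Σ1 = 5.
Moment sums: Σx^2·y = -40945, Σx·y = -4405, Σy = -504.
Row-reducing yields a = -35499/11740, b = 2963/2935, c = 5647/2348.

b = 1.0095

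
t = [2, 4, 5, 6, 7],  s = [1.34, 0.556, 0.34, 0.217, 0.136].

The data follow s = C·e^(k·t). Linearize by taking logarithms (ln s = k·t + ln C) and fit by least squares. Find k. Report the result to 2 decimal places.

Taking logs, ln s = k·t + ln C, so regress ln s on t.
Sums: Σt = 24.0000, Σ(t)² = 130.0000, Σln s = -4.8961, Σt·ln s = -30.2895.
Normal system: [[130.0000, 24.0000]; [24.0000, 5]]·[k, ln C]ᵀ = [-30.2895, -4.8961]ᵀ.
Δ = 130.0000·5 − (24.0000)² = 74.0000; k = (-30.2895·5 − 24.0000·-4.8961)/74.0000 = -0.45867, ln C = (130.0000·-4.8961 − 24.0000·-30.2895)/74.0000 = 1.22239.

k = -0.46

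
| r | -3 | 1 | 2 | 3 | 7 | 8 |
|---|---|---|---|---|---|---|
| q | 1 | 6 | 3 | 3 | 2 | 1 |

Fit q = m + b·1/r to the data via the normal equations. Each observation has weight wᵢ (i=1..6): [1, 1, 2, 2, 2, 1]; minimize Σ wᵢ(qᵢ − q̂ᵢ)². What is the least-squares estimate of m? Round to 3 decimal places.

Setting ∂/∂m … = 0 gives: 9·m + (461/168)·b = 24;  (461/168)·m + (17779/9408)·b = 1909/168.
Determinant 9·(17779/9408) − (461/168)² = 4777/504.
m = (24·(17779/9408) − (461/168)·(1909/168))/(4777/504) = 400039/267512; b = (9·(1909/168) − (461/168)·24)/(4777/504) = 18351/4777.

m = 1.495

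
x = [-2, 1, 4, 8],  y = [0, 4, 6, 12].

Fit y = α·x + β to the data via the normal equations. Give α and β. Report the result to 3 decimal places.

With design matrix A, AᵀA = [[85, 11]; [11, 4]] and Aᵀy = [124, 22]ᵀ.
Eliminating β: 4·(row 1) − 11·(row 2) gives 219·α = 4·124 − 11·22 = 254, so α = 254/219.
Then β = (22 − 11·(254/219))/4 = 506/219.

α = 1.160, β = 2.311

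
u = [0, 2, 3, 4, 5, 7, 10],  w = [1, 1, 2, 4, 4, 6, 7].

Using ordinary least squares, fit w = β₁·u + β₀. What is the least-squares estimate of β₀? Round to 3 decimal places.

β₀ = 0.520

Sums needed: Σu·u = 203, Σu = 31, Σ1 = 7.
For Aᵀw: Σu·w = 156, Σw = 25.
So AᵀA·[β₁, β₀]ᵀ = Aᵀw: [[203, 31]; [31, 7]]·[β₁, β₀]ᵀ = [156, 25]ᵀ.
Eliminating β₀: 7·(row 1) − 31·(row 2) gives 460·β₁ = 7·156 − 31·25 = 317, so β₁ = 317/460.
Then β₀ = (25 − 31·(317/460))/7 = 239/460.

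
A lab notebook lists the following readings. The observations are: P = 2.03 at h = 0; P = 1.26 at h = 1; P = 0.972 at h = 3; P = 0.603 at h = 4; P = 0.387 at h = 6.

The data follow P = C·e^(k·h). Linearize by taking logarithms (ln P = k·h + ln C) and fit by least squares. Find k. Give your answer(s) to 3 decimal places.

k = -0.265

Linearized form: ln P = k·h + ln C. From the 5 transformed points,
Sums: Σh = 14.0000, Σ(h)² = 62.0000, Σln P = -0.5444, Σh·ln P = -7.5734.
Normal system: [[62.0000, 14.0000]; [14.0000, 5]]·[k, ln C]ᵀ = [-7.5734, -0.5444]ᵀ.
Slope k = (n·Σh·ln P − Σh·Σln P)/(n·Σ(h)² − (Σh)²) = (5·-7.5734 − 14.0000·-0.5444)/114.0000 = -0.26531; ln C = (Σln P − k·Σh)/n = 0.63398.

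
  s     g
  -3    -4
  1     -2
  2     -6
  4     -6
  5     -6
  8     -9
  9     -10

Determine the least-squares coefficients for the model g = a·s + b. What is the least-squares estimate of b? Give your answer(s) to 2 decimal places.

Entries of AᵀA: Σs·s = 200, Σs = 26, Σ1 = 7.
For Aᵀg: Σs·g = -218, Σg = -43.
Normal equations: [[200, 26]; [26, 7]]·[a, b]ᵀ = [-218, -43]ᵀ.
det = 200·7 − 26² = 724.
a = ((-218)·7 − 26·(-43))/724 = -102/181; b = (200·(-43) − 26·(-218))/724 = -733/181.

b = -4.05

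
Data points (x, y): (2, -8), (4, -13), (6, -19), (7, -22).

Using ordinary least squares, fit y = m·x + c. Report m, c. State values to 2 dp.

With design matrix A, AᵀA = [[105, 19]; [19, 4]] and Aᵀy = [-336, -62]ᵀ.
det = 105·4 − 19² = 59.
m = ((-336)·4 − 19·(-62))/59 = -166/59; c = (105·(-62) − 19·(-336))/59 = -126/59.

m = -2.81, c = -2.14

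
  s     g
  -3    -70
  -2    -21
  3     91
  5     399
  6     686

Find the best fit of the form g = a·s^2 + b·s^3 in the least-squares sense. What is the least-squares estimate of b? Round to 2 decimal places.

b = 2.99

With design matrix X, XᵀX = [[2099, 10869]; [10869, 63803]] and Xᵀg = [34776, 202566]ᵀ.
Eliminating b: 63803·(row 1) − 10869·(row 2) gives 15787336·a = 63803·34776 − 10869·202566 = 17123274, so a = 8561637/7893668.
Then b = (202566 − 10869·(8561637/7893668))/63803 = 23602845/7893668.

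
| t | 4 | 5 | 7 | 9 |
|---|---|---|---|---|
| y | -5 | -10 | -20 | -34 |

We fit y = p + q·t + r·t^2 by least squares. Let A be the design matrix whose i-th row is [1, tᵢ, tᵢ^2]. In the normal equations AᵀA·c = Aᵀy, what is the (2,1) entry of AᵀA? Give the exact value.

25

Row 2 ↔ basis t, column 1 ↔ basis 1, so (AᵀA)_{2,1} = Σᵢ t = (4)·(1) + (5)·(1) + (7)·(1) + (9)·(1) = 25.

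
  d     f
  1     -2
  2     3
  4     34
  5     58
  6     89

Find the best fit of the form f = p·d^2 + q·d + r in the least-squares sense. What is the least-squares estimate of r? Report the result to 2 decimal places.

r = -1.55

From the data, Σd^2·d^2 = 2194, Σd^2·d = 414, Σd^2 = 82, Σd·d = 82, Σd = 18, Σ1 = 5.
And Σd^2·f = 5208, Σd·f = 964, Σf = 182.
AᵀA·[p, q, r]ᵀ = Aᵀf becomes [[2194, 414, 82]; [414, 82, 18]; [82, 18, 5]]·[p, q, r]ᵀ = [5208, 964, 182]ᵀ.
Row-reducing yields p = 971/308, q = -107/28, r = -17/11.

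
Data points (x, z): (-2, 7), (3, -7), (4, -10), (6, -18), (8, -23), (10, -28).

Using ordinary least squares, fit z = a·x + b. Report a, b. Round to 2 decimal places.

a = -2.98, b = 1.26

The normal system AᵀA·[a, b]ᵀ = Aᵀz is [[229, 29]; [29, 6]]·[a, b]ᵀ = [-647, -79]ᵀ.
det = 229·6 − 29² = 533.
a = ((-647)·6 − 29·(-79))/533 = -1591/533; b = (229·(-79) − 29·(-647))/533 = 672/533.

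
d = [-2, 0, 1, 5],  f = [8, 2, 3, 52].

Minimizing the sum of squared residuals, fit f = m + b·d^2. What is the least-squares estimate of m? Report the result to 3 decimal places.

Setting ∂/∂m … = 0 gives: 4·m + 30·b = 65;  30·m + 642·b = 1335.
Eliminating b: 642·(row 1) − 30·(row 2) gives 1668·m = 642·65 − 30·1335 = 1680, so m = 140/139.
Then b = (1335 − 30·(140/139))/642 = 565/278.

m = 1.007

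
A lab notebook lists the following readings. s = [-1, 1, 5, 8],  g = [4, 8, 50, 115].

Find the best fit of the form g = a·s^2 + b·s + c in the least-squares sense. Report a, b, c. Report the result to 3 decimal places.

a = 1.530, b = 1.570, c = 4.333

Compute the Gram sums: Σs^2·s^2 = 4723, Σs^2·s = 637, Σs^2 = 91, Σs·s = 91, Σs = 13, Σ1 = 4.
For Xᵀg: Σs^2·g = 8622, Σs·g = 1174, Σg = 177.
Row-reducing yields a = 101/66, b = 449/286, c = 13/3.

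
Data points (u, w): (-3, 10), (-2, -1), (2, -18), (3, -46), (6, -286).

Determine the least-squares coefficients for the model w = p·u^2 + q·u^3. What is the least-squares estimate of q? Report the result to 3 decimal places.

q = -0.993

Entries of AᵀA: Σu^2·u^2 = 1490, Σu^2·u^3 = 7776, Σu^3·u^3 = 48242.
Right-hand side: Σu^2·w = -10696, Σu^3·w = -63424.
AᵀA·[p, q]ᵀ = Aᵀw becomes [[1490, 7776]; [7776, 48242]]·[p, q]ᵀ = [-10696, -63424]ᵀ.
det = 1490·48242 − 7776² = 11414404.
p = ((-10696)·48242 − 7776·(-63424))/11414404 = -5702852/2853601; q = (1490·(-63424) − 7776·(-10696))/11414404 = -2832416/2853601.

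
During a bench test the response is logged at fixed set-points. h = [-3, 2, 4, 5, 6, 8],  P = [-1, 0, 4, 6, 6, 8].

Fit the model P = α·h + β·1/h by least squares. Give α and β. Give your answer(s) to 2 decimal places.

With design matrix M, MᵀM = [[154, 6]; [6, 7301/14400]] and MᵀP = [149, 68/15]ᵀ.
Eliminating β: (7301/14400)·(row 1) − 6·(row 2) gives (302977/7200)·α = (7301/14400)·149 − 6·(68/15) = 696169/14400, so α = 696169/605954.
Then β = ((68/15) − 6·(696169/605954))/(7301/14400) = -1410240/302977.

α = 1.15, β = -4.65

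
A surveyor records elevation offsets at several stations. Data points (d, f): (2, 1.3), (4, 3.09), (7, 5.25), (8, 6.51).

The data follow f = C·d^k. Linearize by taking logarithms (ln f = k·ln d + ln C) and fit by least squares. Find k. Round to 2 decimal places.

Linearized form: ln f = k·ln d + ln C. From the 4 transformed points,
XᵀX = [[10.5129, 6.1048]; [6.1048, 4]], rhs = [8.8681, 4.9221]ᵀ  (here Σln d = 6.1048, Σ(ln d)² = 10.5129, Σln f = 4.9221, Σln d·ln f = 8.8681).
Slope k = (n·Σln d·ln f − Σln d·Σln f)/(n·Σ(ln d)² − (Σln d)²) = (4·8.8681 − 6.1048·4.9221)/4.7831 = 1.13398; ln C = (Σln f − k·Σln d)/n = -0.50015.

k = 1.13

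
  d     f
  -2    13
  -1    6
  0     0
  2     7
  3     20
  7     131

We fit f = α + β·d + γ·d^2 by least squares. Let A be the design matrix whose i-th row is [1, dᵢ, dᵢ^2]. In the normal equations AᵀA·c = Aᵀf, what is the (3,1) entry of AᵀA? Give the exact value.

67

Row 3 ↔ basis d^2, column 1 ↔ basis 1, so (AᵀA)_{3,1} = Σᵢ d^2 = (4)·(1) + (1)·(1) + (0)·(1) + (4)·(1) + (9)·(1) + (49)·(1) = 67.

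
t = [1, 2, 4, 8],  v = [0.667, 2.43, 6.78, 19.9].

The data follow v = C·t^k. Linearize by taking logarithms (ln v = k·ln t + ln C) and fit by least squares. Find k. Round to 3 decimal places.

Linearized form: ln v = k·ln t + ln C. From the 4 transformed points,
Σln t = 4.1589, Σ(ln t)² = 6.7263, Σln v = 5.3876, Σln t·ln v = 9.4878.
Equations: 6.7263·k + 4.1589·ln C = 9.4878;  4.1589·k + 4·ln C = 5.3876.
Slope k = (n·Σln t·ln v − Σln t·Σln v)/(n·Σ(ln t)² − (Σln t)²) = (4·9.4878 − 4.1589·5.3876)/9.6091 = 1.61771; ln C = (Σln v − k·Σln t)/n = -0.33507.

k = 1.618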